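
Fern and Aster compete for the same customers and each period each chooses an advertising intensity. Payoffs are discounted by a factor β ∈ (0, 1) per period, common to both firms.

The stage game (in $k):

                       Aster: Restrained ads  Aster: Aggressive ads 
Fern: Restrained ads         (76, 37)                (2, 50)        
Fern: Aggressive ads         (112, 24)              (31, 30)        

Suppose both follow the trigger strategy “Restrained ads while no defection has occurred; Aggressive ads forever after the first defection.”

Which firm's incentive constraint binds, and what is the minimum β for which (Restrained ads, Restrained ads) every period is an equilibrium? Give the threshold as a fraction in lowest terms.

Aster; β ≥ 13/20

For Fern: deviation gain 112−76 = 36, per-period punishment loss 76−31 = 45. IC gives β ≥ 36/81 = 4/9.
For Aster: gain 13, loss 7 per period, so β ≥ 13/20.
The tighter constraint is Aster's, so cooperation needs β ≥ 13/20.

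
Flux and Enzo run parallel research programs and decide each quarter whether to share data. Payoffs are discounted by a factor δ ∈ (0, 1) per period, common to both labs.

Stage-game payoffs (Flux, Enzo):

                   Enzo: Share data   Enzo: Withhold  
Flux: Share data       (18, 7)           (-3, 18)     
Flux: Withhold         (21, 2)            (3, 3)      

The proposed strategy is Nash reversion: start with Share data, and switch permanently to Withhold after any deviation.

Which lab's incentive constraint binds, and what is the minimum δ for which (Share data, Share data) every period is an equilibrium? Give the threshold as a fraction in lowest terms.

Flux's threshold: (21−18)/(21−3) = 1/6.
Enzo's threshold: (18−7)/(18−3) = 11/15.
1/6 < 11/15, so Enzo binds and δ* = 11/15.

Enzo; δ ≥ 11/15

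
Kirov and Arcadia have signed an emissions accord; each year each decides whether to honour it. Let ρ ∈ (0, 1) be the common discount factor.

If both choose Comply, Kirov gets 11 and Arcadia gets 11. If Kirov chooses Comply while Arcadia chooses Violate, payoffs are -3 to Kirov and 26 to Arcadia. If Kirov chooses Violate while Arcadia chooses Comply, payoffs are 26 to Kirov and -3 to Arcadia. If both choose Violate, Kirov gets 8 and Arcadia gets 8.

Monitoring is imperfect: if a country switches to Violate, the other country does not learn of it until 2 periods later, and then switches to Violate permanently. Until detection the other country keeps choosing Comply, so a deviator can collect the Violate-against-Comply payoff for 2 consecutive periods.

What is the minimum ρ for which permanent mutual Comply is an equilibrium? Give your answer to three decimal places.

0.913

The best deviation is to choose Violate for all 2 undetected periods, earning 26 each, then 8 forever once detected.
Deviation value: 26(1−ρ^2)/(1−ρ) + 8ρ^2/(1−ρ); cooperation value: 11/(1−ρ).
IC: 11 ≥ 26(1−ρ^2) + 8ρ^2 = 26 − 18ρ^2.
So ρ^2 ≥ 15/18 = 5/6, giving ρ ≥ (5/6)^(1/2) ≈ 0.913.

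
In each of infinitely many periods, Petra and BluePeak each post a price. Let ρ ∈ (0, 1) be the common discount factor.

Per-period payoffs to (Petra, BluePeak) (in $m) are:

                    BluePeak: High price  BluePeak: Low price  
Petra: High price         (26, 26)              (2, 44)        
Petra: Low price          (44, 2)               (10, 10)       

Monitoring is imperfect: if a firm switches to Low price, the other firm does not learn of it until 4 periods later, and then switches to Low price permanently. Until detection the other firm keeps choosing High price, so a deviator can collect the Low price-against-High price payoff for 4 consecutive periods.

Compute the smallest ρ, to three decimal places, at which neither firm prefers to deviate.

0.853

A deviator earns 44 for 4 periods, then 10 forever; cooperating earns 26 forever. Multiplying the IC by (1−ρ):
26 ≥ 44(1−ρ^4) + 10ρ^4, so 34·ρ^4 ≥ 18 and ρ^4 ≥ 9/17.
ρ ≥ (9/17)^(1/4) ≈ 0.853.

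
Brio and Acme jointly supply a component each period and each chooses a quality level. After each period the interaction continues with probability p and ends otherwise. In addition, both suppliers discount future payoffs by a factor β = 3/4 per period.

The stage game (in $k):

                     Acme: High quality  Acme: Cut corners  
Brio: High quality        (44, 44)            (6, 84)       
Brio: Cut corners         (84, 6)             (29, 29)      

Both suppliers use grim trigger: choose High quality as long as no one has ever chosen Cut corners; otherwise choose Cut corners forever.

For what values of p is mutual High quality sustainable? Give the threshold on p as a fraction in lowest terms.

32/33

Expected continuation weight on next period's payoff is β·p = 3/4·p, which plays the role of the discount factor.
Cooperation requires 3/4·p ≥ (84−44)/(84−29) = 8/11, hence p ≥ 32/33.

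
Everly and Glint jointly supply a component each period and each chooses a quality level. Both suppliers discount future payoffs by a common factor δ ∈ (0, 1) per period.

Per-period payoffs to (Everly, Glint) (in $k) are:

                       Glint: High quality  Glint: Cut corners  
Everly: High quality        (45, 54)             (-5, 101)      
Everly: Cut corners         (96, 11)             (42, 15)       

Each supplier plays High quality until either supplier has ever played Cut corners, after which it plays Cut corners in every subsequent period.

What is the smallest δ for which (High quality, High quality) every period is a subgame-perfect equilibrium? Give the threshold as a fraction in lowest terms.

17/18

Everly: cooperation gives 45 each period; deviation gives 96 once then 42 forever.
  45/(1−δ) ≥ 96 + 42δ/(1−δ) ⇒ δ ≥ 51/54 = 17/18.
Glint: cooperation gives 54 each period; deviation gives 101 once then 15 forever.
  δ ≥ 47/86.
Both must hold, so the binding constraint is Everly's: δ ≥ 17/18.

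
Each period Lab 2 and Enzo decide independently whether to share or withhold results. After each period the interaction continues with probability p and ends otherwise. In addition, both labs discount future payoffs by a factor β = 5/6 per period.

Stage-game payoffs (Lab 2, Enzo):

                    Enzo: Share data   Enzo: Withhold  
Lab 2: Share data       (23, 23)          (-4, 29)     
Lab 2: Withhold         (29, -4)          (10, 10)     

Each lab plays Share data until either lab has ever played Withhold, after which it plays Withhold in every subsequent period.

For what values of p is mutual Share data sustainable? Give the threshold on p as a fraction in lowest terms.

36/95

With continuation probability p and discount β, the effective per-period discount factor is βp.
Grim-trigger IC: βp ≥ (29−23)/(29−10) = 6/19.
So p ≥ (6/19)/(5/6) = 36/95.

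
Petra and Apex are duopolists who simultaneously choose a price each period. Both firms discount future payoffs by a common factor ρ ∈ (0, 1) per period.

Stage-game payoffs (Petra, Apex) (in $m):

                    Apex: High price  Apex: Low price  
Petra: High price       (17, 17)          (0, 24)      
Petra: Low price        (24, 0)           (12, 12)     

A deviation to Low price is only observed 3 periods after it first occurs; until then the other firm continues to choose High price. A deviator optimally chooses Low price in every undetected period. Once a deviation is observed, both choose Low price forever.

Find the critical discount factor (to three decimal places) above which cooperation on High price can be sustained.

0.836

A deviator earns 24 for 3 periods, then 12 forever; cooperating earns 17 forever. Multiplying the IC by (1−ρ):
17 ≥ 24(1−ρ^3) + 12ρ^3, so 12·ρ^3 ≥ 7 and ρ^3 ≥ 7/12.
ρ ≥ (7/12)^(1/3) ≈ 0.836.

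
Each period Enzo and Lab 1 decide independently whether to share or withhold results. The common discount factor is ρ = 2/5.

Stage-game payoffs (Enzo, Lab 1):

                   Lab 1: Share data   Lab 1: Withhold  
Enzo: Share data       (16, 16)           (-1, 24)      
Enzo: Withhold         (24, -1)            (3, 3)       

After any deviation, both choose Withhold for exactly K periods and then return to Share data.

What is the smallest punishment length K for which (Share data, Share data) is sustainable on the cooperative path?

IC: ρ(1−ρ^K)/(1−ρ) ≥ (24−16)/(16−3) = 8/13.
With ρ = 2/5: need 1 − ρ^K ≥ 8/13·(1−2/5)/(2/5), i.e. ρ^K ≤ 0.0769.
Since (2/5)^2 = 0.1600 and (2/5)^3 = 0.0640, the smallest such K is 3.

3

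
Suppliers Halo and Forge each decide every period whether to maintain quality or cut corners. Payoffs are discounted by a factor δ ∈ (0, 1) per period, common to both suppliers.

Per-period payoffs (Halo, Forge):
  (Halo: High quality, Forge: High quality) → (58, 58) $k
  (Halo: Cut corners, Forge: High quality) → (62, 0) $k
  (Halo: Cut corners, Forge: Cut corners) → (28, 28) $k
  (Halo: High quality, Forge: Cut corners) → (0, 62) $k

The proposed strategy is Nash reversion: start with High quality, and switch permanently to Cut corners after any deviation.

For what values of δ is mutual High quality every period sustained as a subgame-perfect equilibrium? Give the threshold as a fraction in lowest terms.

One-period gain from deviating is 62 − 58 = 4. The loss is 58 − 28 = 30 in every subsequent period, with present value 30·δ/(1−δ).
Deviation is unprofitable when 30·δ/(1−δ) ≥ 4, i.e. δ/(1−δ) ≥ 2/15.
Equivalently δ ≥ 4/(4+30) = 2/17.

2/17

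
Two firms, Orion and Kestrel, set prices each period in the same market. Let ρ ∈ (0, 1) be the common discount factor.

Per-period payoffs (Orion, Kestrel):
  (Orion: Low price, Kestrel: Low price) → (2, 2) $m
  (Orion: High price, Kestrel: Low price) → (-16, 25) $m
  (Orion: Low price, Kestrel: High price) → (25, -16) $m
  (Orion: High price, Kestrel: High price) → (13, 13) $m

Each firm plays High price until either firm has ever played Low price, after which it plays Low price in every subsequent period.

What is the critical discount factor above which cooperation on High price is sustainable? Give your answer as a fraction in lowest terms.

One-period gain from deviating is 25 − 13 = 12. The loss is 13 − 2 = 11 in every subsequent period, with present value 11·ρ/(1−ρ).
Deviation is unprofitable when 11·ρ/(1−ρ) ≥ 12, i.e. ρ/(1−ρ) ≥ 12/11.
Equivalently ρ ≥ 12/(12+11) = 12/23.

12/23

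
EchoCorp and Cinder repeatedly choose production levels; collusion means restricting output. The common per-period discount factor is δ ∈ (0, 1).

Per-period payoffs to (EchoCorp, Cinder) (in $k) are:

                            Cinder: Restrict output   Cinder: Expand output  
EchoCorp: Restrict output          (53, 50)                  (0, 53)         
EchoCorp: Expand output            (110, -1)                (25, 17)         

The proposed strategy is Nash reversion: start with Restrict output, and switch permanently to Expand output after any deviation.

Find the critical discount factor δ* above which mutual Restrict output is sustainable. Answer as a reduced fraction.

57/85

For EchoCorp: deviation gain 110−53 = 57, per-period punishment loss 53−25 = 28. IC gives δ ≥ 57/85.
For Cinder: gain 3, loss 33 per period, so δ ≥ 3/36 = 1/12.
The tighter constraint is EchoCorp's, so cooperation needs δ ≥ 57/85.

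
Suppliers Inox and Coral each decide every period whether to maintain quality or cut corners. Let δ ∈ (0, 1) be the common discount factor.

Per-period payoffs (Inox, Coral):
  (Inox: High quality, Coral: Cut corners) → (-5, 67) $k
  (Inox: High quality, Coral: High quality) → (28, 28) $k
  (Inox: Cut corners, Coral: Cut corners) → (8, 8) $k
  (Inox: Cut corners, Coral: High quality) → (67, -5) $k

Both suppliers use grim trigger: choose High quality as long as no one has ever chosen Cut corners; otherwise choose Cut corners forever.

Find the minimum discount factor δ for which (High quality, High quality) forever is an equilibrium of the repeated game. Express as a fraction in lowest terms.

39/59

Cooperation forever yields 28 each period: 28/(1−δ).
Deviating yields 67 once, then 8 forever: 67 + 8δ/(1−δ).
No profitable deviation requires 28/(1−δ) ≥ 67 + 8δ/(1−δ).
Multiplying by (1−δ): 28 ≥ 67(1−δ) + 8δ = 67 − 59δ.
So 59δ ≥ 39, i.e. δ ≥ 39/59.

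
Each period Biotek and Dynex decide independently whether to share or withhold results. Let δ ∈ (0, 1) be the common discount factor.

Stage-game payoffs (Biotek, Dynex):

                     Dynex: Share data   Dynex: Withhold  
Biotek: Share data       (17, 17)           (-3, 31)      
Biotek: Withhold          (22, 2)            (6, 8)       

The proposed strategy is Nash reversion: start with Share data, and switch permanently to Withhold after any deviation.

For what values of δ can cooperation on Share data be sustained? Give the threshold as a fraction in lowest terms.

14/23

For Biotek: deviation gain 22−17 = 5, per-period punishment loss 17−6 = 11. IC gives δ ≥ 5/16.
For Dynex: gain 14, loss 9 per period, so δ ≥ 14/23.
The tighter constraint is Dynex's, so cooperation needs δ ≥ 14/23.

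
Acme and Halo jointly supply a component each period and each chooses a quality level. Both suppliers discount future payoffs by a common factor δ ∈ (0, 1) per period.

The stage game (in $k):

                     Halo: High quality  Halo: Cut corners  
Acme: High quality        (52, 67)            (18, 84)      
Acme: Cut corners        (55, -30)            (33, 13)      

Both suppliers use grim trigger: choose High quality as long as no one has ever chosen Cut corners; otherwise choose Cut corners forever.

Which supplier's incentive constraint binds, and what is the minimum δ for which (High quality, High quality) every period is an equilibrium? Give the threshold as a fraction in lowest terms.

Halo; δ ≥ 17/71

Acme: cooperation gives 52 each period; deviation gives 55 once then 33 forever.
  52/(1−δ) ≥ 55 + 33δ/(1−δ) ⇒ δ ≥ 3/22.
Halo: cooperation gives 67 each period; deviation gives 84 once then 13 forever.
  δ ≥ 17/71.
Both must hold, so the binding constraint is Halo's: δ ≥ 17/71.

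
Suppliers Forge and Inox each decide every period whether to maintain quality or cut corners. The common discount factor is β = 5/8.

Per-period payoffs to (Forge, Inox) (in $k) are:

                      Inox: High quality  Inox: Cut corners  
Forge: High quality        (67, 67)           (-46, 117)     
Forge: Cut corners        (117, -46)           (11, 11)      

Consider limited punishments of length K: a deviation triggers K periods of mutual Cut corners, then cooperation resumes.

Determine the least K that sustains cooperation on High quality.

2

IC: β(1−β^K)/(1−β) ≥ (117−67)/(67−11) = 25/28.
With β = 5/8: need 1 − β^K ≥ 25/28·(1−5/8)/(5/8), i.e. β^K ≤ 0.4643.
Since (5/8)^1 = 0.6250 and (5/8)^2 = 0.3906, the smallest such K is 2.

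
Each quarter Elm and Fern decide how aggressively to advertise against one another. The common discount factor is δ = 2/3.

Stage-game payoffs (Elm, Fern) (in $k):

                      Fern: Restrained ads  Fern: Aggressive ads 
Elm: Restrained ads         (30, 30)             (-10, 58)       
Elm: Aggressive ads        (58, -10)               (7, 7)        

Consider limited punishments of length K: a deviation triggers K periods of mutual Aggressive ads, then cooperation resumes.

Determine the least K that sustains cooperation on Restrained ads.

Need Σ_{k=1}^{K} δ^k ≥ (58−30)/(30−7) = 1.2174 at δ = 2/3.
At K = 2 the sum is 1.1111 < 1.2174; at K = 3 it is 1.4074 ≥ 1.2174.
So the minimum punishment length is K = 3.

3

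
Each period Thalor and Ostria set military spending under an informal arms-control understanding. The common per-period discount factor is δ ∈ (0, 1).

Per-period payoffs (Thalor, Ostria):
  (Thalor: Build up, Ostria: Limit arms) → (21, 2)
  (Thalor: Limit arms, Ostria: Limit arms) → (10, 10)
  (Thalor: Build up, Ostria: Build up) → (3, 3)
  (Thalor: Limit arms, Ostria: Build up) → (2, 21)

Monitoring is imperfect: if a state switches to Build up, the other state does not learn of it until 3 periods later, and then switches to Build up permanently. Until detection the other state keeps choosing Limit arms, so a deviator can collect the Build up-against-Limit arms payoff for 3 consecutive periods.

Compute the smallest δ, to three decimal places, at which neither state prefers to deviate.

0.849

Deviating for the 3 undetected periods gains 21−10 = 11 per period over cooperation, then loses 10−3 = 7 per period forever once punishment starts.
Gain: 11(1 + δ + … + δ^2); loss: 7·δ^3/(1−δ).
No profitable deviation ⇔ 11(1−δ^3) ≤ 7·δ^3, i.e. δ^3 ≥ 11/(11+7) = 11/18.
Hence δ ≥ (11/18)^(1/3) ≈ 0.849.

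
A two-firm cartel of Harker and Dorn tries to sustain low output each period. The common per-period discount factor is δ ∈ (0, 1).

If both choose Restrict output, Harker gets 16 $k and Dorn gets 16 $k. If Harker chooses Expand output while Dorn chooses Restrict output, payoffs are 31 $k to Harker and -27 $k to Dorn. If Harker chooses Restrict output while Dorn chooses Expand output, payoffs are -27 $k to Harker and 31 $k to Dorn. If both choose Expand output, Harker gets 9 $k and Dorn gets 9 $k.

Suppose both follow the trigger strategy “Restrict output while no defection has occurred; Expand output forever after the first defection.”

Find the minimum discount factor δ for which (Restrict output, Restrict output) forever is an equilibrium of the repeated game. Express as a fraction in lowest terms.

15/22

One-period gain from deviating is 31 − 16 = 15. The loss is 16 − 9 = 7 in every subsequent period, with present value 7·δ/(1−δ).
Deviation is unprofitable when 7·δ/(1−δ) ≥ 15, i.e. δ/(1−δ) ≥ 15/7.
Equivalently δ ≥ 15/(15+7) = 15/22.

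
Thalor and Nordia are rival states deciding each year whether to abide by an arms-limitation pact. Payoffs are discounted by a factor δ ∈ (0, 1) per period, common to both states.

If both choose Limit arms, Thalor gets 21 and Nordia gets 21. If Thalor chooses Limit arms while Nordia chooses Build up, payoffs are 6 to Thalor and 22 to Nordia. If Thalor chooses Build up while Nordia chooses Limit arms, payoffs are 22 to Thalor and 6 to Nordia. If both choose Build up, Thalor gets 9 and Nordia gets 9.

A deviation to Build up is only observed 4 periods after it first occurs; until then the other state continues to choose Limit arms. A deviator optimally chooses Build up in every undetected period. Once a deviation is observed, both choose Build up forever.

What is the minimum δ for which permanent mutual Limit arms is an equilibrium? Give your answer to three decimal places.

0.527

The best deviation is to choose Build up for all 4 undetected periods, earning 22 each, then 9 forever once detected.
Deviation value: 22(1−δ^4)/(1−δ) + 9δ^4/(1−δ); cooperation value: 21/(1−δ).
IC: 21 ≥ 22(1−δ^4) + 9δ^4 = 22 − 13δ^4.
So δ^4 ≥ 1/13, giving δ ≥ (1/13)^(1/4) ≈ 0.527.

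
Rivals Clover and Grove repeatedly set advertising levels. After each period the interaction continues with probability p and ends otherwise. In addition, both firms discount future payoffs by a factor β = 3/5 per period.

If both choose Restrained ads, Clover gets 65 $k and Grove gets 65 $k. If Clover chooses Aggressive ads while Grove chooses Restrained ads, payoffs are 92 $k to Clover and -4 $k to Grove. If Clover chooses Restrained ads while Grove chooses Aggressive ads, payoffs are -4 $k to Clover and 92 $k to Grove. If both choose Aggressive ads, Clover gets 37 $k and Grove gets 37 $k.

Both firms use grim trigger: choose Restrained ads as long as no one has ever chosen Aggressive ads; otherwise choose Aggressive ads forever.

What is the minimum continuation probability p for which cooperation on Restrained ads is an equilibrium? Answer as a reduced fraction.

With continuation probability p and discount β, the effective per-period discount factor is βp.
Grim-trigger IC: βp ≥ (92−65)/(92−37) = 27/55.
So p ≥ (27/55)/(3/5) = 9/11.

9/11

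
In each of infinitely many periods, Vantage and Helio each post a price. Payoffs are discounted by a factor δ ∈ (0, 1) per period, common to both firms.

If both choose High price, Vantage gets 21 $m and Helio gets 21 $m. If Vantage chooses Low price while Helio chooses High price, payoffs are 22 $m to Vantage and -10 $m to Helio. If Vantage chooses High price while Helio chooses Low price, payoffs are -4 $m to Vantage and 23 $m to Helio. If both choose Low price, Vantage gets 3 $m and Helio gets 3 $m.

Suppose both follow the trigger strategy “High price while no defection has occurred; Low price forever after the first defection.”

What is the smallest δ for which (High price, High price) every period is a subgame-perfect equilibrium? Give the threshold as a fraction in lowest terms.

For Vantage: deviation gain 22−21 = 1, per-period punishment loss 21−3 = 18. IC gives δ ≥ 1/19.
For Helio: gain 2, loss 18 per period, so δ ≥ 2/20 = 1/10.
The tighter constraint is Helio's, so cooperation needs δ ≥ 1/10.

1/10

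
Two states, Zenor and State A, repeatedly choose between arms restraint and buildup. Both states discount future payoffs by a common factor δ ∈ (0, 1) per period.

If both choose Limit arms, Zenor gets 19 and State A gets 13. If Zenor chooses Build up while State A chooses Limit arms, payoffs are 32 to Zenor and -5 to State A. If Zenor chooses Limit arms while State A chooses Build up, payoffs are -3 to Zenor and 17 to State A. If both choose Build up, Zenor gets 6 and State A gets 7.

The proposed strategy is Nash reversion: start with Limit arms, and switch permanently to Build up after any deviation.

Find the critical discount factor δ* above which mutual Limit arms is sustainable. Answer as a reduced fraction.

Zenor's threshold: (32−19)/(32−6) = 1/2.
State A's threshold: (17−13)/(17−7) = 2/5.
1/2 > 2/5, so Zenor binds and δ* = 1/2.

1/2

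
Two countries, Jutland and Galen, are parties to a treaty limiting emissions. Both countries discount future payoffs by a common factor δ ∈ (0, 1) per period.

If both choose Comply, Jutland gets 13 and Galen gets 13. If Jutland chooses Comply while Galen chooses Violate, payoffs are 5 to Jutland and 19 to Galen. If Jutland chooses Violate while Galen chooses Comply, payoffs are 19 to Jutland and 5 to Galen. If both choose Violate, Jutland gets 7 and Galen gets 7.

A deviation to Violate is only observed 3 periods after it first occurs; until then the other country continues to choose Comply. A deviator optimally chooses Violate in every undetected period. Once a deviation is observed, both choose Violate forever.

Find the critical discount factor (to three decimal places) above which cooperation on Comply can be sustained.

A deviator earns 19 for 3 periods, then 7 forever; cooperating earns 13 forever. Multiplying the IC by (1−δ):
13 ≥ 19(1−δ^3) + 7δ^3, so 12·δ^3 ≥ 6 and δ^3 ≥ 1/2.
δ ≥ (1/2)^(1/3) ≈ 0.794.

0.794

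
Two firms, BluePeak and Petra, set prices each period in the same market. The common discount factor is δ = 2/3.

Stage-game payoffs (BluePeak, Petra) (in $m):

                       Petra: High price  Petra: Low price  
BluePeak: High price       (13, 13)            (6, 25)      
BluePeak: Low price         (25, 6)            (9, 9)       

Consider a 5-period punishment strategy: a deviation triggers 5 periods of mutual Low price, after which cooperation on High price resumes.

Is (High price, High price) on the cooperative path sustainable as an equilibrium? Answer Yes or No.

No

Comparing payoff streams over the 6 periods until play realigns: cooperate → 13(1+δ+…+δ^5); deviate → 25 + 9(δ+…+δ^5).
Cooperation is sustained iff (13−9)(δ+…+δ^5) ≥ 25−13.
δ+…+δ^5 = 2/3·(1−(2/3)^5)/(1−2/3) = 1.7366, and (25−13)/(13−9) = 3.0000.
1.7366 < 3.0000, so cooperation is not sustainable.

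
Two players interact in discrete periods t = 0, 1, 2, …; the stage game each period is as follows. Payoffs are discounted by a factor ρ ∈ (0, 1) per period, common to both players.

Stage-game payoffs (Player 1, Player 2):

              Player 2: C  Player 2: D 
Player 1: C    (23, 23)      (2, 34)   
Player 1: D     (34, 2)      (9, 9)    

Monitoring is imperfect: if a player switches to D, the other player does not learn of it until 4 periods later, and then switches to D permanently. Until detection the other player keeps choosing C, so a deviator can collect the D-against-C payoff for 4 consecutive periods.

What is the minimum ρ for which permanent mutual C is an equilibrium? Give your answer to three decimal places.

0.814

Deviating for the 4 undetected periods gains 34−23 = 11 per period over cooperation, then loses 23−9 = 14 per period forever once punishment starts.
Gain: 11(1 + ρ + … + ρ^3); loss: 14·ρ^4/(1−ρ).
No profitable deviation ⇔ 11(1−ρ^4) ≤ 14·ρ^4, i.e. ρ^4 ≥ 11/(11+14) = 11/25.
Hence ρ ≥ (11/25)^(1/4) ≈ 0.814.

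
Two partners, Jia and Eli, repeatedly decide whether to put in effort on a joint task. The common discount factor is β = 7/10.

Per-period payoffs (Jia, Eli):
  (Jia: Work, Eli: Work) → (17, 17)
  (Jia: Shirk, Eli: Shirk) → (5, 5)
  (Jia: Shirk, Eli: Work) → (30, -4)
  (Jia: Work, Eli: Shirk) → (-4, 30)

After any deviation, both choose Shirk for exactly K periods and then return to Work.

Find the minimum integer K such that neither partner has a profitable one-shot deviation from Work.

Need Σ_{k=1}^{K} β^k ≥ (30−17)/(17−5) = 1.0833 at β = 7/10.
At K = 1 the sum is 0.7000 < 1.0833; at K = 2 it is 1.1900 ≥ 1.0833.
So the minimum punishment length is K = 2.

2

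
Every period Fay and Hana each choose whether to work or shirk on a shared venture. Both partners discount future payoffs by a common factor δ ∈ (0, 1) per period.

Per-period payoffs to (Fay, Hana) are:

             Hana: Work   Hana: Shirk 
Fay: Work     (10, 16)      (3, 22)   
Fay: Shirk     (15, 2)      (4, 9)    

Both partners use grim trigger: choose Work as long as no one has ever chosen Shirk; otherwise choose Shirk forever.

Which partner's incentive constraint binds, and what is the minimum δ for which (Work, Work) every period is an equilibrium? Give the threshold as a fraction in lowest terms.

Fay: cooperation gives 10 each period; deviation gives 15 once then 4 forever.
  10/(1−δ) ≥ 15 + 4δ/(1−δ) ⇒ δ ≥ 5/11.
Hana: cooperation gives 16 each period; deviation gives 22 once then 9 forever.
  δ ≥ 6/13.
Both must hold, so the binding constraint is Hana's: δ ≥ 6/13.

Hana; δ ≥ 6/13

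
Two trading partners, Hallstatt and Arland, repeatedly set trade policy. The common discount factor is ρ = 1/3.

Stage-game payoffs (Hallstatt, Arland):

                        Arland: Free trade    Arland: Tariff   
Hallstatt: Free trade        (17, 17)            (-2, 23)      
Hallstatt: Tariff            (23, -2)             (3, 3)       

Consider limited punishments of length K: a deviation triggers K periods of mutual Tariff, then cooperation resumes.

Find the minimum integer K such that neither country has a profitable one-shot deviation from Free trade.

2

IC: ρ(1−ρ^K)/(1−ρ) ≥ (23−17)/(17−3) = 3/7.
With ρ = 1/3: need 1 − ρ^K ≥ 3/7·(1−1/3)/(1/3), i.e. ρ^K ≤ 0.1429.
Since (1/3)^1 = 0.3333 and (1/3)^2 = 0.1111, the smallest such K is 2.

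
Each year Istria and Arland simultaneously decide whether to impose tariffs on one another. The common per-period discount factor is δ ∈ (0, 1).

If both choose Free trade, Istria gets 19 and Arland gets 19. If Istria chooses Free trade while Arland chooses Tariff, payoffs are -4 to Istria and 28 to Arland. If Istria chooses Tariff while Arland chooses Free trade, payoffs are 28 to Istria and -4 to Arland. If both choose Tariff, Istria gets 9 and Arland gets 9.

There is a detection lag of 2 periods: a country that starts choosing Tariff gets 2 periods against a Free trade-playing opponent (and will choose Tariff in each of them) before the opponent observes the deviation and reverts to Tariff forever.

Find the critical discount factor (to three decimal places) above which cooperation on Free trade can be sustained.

The best deviation is to choose Tariff for all 2 undetected periods, earning 28 each, then 9 forever once detected.
Deviation value: 28(1−δ^2)/(1−δ) + 9δ^2/(1−δ); cooperation value: 19/(1−δ).
IC: 19 ≥ 28(1−δ^2) + 9δ^2 = 28 − 19δ^2.
So δ^2 ≥ 9/19, giving δ ≥ (9/19)^(1/2) ≈ 0.688.

0.688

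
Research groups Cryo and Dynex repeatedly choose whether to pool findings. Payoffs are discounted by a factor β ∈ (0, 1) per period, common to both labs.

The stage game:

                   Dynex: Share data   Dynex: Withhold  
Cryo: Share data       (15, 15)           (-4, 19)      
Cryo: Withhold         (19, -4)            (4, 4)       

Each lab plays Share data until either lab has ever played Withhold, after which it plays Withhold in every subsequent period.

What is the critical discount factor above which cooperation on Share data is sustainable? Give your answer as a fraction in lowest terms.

Cooperation forever yields 15 each period: 15/(1−β).
Deviating yields 19 once, then 4 forever: 19 + 4β/(1−β).
No profitable deviation requires 15/(1−β) ≥ 19 + 4β/(1−β).
Multiplying by (1−β): 15 ≥ 19(1−β) + 4β = 19 − 15β.
So 15β ≥ 4, i.e. β ≥ 4/15.

4/15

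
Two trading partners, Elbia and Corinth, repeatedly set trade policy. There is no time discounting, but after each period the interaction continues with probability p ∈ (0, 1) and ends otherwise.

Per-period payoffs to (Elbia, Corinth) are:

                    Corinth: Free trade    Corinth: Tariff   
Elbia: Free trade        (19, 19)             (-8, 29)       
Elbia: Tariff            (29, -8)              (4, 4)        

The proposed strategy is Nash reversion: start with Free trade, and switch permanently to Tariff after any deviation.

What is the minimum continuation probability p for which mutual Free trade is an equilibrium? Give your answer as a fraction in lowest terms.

2/5

Expected cooperation value is 19 + p·19 + p²·19 + … = 19/(1−p); deviation gives 29 + p·4/(1−p).
19 ≥ 29(1−p) + 4p ⇒ 25p ≥ 10 ⇒ p ≥ 10/25 = 2/5.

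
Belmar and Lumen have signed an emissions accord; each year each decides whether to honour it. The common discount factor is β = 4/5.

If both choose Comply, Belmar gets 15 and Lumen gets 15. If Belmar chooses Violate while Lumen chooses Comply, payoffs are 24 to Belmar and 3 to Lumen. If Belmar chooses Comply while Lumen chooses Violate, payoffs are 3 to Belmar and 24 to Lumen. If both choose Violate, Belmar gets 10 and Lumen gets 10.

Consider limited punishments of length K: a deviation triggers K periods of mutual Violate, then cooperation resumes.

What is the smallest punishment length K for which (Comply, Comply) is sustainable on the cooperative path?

3

No profitable deviation requires (15−10)(β+…+β^K) ≥ 24−15, i.e. β+…+β^K ≥ 9/5 ≈ 1.8000.
With β = 4/5, the partial sums are K=1: 0.8000, K=2: 1.4400, K=3: 1.9520.
K = 3 is the first length at which the sum reaches 1.8000.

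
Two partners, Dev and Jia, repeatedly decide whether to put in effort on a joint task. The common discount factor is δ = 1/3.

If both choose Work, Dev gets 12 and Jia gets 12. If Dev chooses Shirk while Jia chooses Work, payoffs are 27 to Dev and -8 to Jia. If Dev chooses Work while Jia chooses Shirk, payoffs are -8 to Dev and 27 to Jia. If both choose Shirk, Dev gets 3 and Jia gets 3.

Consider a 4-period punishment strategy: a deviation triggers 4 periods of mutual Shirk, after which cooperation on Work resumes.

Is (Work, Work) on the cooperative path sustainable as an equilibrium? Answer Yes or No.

IC: δ+…+δ^4 ≥ (27−12)/(12−3) = 5/3.
At δ = 1/3: partial sum = 0.4938 < 1.6667. Cooperation not sustainable.

No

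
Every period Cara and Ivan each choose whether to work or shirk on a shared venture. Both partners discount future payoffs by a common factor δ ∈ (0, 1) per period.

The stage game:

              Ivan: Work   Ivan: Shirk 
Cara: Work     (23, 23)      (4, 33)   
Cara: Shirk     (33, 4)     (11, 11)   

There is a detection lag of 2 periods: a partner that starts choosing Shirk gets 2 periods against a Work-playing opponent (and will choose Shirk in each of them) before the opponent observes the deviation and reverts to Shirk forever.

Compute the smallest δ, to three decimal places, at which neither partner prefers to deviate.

Deviating for the 2 undetected periods gains 33−23 = 10 per period over cooperation, then loses 23−11 = 12 per period forever once punishment starts.
Gain: 10(1 + δ + … + δ^1); loss: 12·δ^2/(1−δ).
No profitable deviation ⇔ 10(1−δ^2) ≤ 12·δ^2, i.e. δ^2 ≥ 10/(10+12) = 5/11.
Hence δ ≥ (5/11)^(1/2) ≈ 0.674.

0.674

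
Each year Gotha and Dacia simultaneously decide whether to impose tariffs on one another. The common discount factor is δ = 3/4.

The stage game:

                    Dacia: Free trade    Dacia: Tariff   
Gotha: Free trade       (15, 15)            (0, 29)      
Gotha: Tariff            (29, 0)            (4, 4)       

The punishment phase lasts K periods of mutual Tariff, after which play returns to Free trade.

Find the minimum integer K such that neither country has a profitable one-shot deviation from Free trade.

2

Need Σ_{k=1}^{K} δ^k ≥ (29−15)/(15−4) = 1.2727 at δ = 3/4.
At K = 1 the sum is 0.7500 < 1.2727; at K = 2 it is 1.3125 ≥ 1.2727.
So the minimum punishment length is K = 2.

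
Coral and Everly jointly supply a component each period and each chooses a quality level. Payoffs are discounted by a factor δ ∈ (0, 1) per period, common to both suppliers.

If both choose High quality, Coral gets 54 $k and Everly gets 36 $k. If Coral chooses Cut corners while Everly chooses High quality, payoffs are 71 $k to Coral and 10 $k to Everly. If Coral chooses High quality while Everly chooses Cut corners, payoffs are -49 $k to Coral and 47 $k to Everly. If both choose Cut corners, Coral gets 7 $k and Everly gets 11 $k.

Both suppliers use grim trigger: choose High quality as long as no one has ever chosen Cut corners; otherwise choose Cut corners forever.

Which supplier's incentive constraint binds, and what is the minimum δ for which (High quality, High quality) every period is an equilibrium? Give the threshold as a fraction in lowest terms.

Everly; δ ≥ 11/36

For Coral: deviation gain 71−54 = 17, per-period punishment loss 54−7 = 47. IC gives δ ≥ 17/64.
For Everly: gain 11, loss 25 per period, so δ ≥ 11/36.
The tighter constraint is Everly's, so cooperation needs δ ≥ 11/36.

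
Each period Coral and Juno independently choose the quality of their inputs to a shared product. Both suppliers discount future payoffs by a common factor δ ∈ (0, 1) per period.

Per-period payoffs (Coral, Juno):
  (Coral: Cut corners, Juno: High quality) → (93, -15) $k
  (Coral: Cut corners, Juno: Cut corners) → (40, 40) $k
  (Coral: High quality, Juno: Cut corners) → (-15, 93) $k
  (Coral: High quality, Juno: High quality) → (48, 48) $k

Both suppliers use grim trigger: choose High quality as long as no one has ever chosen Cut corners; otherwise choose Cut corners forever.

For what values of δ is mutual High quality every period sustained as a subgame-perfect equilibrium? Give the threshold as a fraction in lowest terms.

One-period gain from deviating is 93 − 48 = 45. The loss is 48 − 40 = 8 in every subsequent period, with present value 8·δ/(1−δ).
Deviation is unprofitable when 8·δ/(1−δ) ≥ 45, i.e. δ/(1−δ) ≥ 45/8.
Equivalently δ ≥ 45/(45+8) = 45/53.

45/53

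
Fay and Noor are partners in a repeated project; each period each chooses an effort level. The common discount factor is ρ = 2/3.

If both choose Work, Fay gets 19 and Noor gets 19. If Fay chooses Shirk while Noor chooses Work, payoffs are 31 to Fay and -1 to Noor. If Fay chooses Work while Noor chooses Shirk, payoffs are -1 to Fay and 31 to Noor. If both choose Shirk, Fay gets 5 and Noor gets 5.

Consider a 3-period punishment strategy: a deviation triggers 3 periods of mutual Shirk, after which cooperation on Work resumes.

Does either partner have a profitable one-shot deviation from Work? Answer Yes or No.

No

IC: ρ+…+ρ^3 ≥ (31−19)/(19−5) = 6/7.
At ρ = 2/3: partial sum = 1.4074 ≥ 0.8571. Cooperation sustainable.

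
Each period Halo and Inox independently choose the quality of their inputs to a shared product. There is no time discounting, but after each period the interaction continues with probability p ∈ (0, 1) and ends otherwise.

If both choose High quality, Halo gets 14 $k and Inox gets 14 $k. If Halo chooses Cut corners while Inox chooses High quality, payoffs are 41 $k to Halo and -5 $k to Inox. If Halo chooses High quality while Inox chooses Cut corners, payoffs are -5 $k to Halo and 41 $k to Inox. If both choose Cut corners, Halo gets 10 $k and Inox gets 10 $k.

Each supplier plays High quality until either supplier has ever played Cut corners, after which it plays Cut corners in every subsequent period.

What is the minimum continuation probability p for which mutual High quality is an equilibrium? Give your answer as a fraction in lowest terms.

27/31

Expected cooperation value is 14 + p·14 + p²·14 + … = 14/(1−p); deviation gives 41 + p·10/(1−p).
14 ≥ 41(1−p) + 10p ⇒ 31p ≥ 27 ⇒ p ≥ 27/31.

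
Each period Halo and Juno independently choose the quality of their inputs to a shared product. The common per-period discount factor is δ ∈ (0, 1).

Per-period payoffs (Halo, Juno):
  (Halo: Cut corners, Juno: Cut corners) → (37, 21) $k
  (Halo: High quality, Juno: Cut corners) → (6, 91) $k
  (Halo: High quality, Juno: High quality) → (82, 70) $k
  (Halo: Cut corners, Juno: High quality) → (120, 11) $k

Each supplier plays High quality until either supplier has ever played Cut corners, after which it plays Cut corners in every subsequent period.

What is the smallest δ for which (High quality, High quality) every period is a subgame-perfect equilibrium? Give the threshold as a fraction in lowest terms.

Halo's threshold: (120−82)/(120−37) = 38/83.
Juno's threshold: (91−70)/(91−21) = 3/10.
38/83 > 3/10, so Halo binds and δ* = 38/83.

38/83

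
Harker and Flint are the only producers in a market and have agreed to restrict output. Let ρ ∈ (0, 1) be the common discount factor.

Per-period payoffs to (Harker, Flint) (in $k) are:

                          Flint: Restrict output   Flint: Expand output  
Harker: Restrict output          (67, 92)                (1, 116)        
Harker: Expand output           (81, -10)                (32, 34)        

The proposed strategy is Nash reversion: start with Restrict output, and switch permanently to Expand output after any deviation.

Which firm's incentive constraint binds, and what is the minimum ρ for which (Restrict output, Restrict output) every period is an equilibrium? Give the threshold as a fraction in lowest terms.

Flint; ρ ≥ 12/41

Harker's threshold: (81−67)/(81−32) = 2/7.
Flint's threshold: (116−92)/(116−34) = 12/41.
2/7 < 12/41, so Flint binds and ρ* = 12/41.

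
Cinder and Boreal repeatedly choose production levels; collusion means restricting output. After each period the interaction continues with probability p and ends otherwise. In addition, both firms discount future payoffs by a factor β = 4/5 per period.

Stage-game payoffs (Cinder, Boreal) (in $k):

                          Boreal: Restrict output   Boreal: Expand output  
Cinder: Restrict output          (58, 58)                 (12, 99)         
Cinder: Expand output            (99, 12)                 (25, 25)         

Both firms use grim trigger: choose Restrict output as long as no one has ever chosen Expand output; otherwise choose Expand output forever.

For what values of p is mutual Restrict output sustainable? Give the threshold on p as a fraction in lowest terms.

With continuation probability p and discount β, the effective per-period discount factor is βp.
Grim-trigger IC: βp ≥ (99−58)/(99−25) = 41/74.
So p ≥ (41/74)/(4/5) = 205/296.

205/296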